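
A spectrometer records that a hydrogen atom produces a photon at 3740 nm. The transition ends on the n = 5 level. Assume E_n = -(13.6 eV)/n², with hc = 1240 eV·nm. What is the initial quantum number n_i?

The photon energy is ΔE = hc/λ = 1240 / 3740 = 0.3316 eV.
With Z = 1, ΔE = 13.60 × (1/n_f² − 1/n_i²), so 1/n_f² − 1/n_i² = 0.02438.
With n_f = 5: 1/n_i² = 1/25 − 0.02438 = 0.01562, so n_i ≈ 8.00.

n_i = 8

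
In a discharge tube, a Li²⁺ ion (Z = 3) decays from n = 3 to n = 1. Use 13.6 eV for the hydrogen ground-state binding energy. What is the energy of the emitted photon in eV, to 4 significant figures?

The Bohr energies scale as Z², so for Z = 3: E_n = −122.4/n² eV.
E_3 = −122.4/9 = −13.60 eV and E_1 = −122.4/1 = −122.4 eV.
The photon energy is |E_3 − E_1| = 108.8 eV.

108.8 eV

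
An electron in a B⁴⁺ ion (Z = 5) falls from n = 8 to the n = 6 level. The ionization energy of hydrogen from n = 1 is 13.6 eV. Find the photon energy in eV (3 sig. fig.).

The Bohr energies scale as Z², so for Z = 5: E_n = −340.0/n² eV.
E_8 = −340.0/64 = −5.313 eV and E_6 = −340.0/36 = −9.444 eV.
The photon energy is |E_8 − E_6| = 4.13 eV.

4.13 eV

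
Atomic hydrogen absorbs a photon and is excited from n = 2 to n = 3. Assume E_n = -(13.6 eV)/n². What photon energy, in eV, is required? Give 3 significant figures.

E_3 = −13.60/9 = −1.511 eV and E_2 = −13.60/4 = −3.400 eV.
The photon energy is |E_3 − E_2| = 1.89 eV.

1.89 eV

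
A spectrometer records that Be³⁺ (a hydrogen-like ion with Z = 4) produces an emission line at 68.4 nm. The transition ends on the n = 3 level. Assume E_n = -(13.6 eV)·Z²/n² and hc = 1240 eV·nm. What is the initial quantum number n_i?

The photon energy is ΔE = hc/λ = 1240 / 68.4 = 18.13 eV.
With Z = 4, ΔE = 217.6 × (1/n_f² − 1/n_i²), so 1/n_f² − 1/n_i² = 0.08331.
With n_f = 3: 1/n_i² = 1/9 − 0.08331 = 0.02780, so n_i ≈ 6.00.

n_i = 6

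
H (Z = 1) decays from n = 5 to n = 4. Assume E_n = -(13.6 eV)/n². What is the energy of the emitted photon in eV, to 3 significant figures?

E_5 = −13.60/25 = −0.5440 eV and E_4 = −13.60/16 = −0.8500 eV.
The photon energy is |E_5 − E_4| = 0.306 eV.

0.306 eV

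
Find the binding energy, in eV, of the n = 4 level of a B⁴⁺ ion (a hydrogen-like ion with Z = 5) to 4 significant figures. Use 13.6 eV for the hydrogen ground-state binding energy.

21.25 eV

E_n = −13.6 Z²/n² = −340.0/n² eV for Z = 5.
E_4 = −340.0/16 = −21.25 eV, so ionization (to E = 0) requires 21.25 eV.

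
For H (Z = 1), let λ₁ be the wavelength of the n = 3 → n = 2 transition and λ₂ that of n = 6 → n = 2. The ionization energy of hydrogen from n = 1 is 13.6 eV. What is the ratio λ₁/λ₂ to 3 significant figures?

1.60

λ ∝ 1/ΔE ∝ 1/(1/n_f² − 1/n_i²), and the Z² and hc factors cancel in the ratio.
λ₁/λ₂ = (1/2² − 1/6²)/(1/2² − 1/3²) = 0.2222/0.1389 = 1.60.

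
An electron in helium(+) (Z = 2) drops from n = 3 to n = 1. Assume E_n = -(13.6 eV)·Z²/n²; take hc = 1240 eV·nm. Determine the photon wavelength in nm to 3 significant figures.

25.6 nm

For Z = 2 the level energies scale as Z², so the effective Rydberg energy is 13.6 × 4 = 54.40 eV.
ΔE = 54.40 × (1/1² − 1/3²) = 54.40 × 0.8889 = 48.36 eV.
λ = hc/ΔE = 1240 / 48.36 = 25.6 nm.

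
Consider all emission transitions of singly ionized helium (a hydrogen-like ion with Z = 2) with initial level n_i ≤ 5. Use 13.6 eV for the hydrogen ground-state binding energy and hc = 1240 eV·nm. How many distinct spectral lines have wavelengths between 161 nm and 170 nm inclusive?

Enumerate all n_i → n_f pairs with 1 ≤ n_f < n_i ≤ 5 and compute λ = 1240 / [13.6·4·(1/n_f² − 1/n_i²)].
Lines falling in [161, 170] nm: 3→2 (164.1 nm).

1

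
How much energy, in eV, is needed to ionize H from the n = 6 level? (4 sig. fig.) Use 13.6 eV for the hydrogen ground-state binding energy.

0.3778 eV

E_6 = −13.60/36 = −0.3778 eV, so ionization (to E = 0) requires 0.3778 eV.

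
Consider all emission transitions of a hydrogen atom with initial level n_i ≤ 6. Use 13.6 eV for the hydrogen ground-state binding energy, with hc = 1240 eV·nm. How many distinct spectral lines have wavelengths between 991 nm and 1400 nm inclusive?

2

Enumerate all n_i → n_f pairs with 1 ≤ n_f < n_i ≤ 6 and compute λ = 1240 / [13.6·1·(1/n_f² − 1/n_i²)].
Lines falling in [991, 1400] nm: 6→3 (1094 nm), 5→3 (1282 nm).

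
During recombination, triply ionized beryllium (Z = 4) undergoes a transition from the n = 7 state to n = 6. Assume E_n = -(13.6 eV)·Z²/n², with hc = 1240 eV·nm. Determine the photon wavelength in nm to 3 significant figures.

773 nm

For Z = 4 the level energies scale as Z², so the effective Rydberg energy is 13.6 × 16 = 217.6 eV.
ΔE = 217.6 × (1/6² − 1/7²) = 217.6 × 0.007370 = 1.604 eV.
λ = hc/ΔE = 1240 / 1.604 = 773 nm.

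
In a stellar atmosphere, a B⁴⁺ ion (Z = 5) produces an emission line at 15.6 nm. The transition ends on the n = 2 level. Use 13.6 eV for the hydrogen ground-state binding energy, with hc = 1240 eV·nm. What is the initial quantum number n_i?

n_i = 8

The photon energy is ΔE = hc/λ = 1240 / 15.6 = 79.49 eV.
With Z = 5, ΔE = 340.0 × (1/n_f² − 1/n_i²), so 1/n_f² − 1/n_i² = 0.2338.
With n_f = 2: 1/n_i² = 1/4 − 0.2338 = 0.01621, so n_i ≈ 7.85.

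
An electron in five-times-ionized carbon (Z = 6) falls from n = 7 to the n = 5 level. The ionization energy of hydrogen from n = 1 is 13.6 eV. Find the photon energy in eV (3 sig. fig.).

9.59 eV

The Bohr energies scale as Z², so for Z = 6: E_n = −489.6/n² eV.
E_7 = −489.6/49 = −9.992 eV and E_5 = −489.6/25 = −19.58 eV.
The photon energy is |E_7 − E_5| = 9.59 eV.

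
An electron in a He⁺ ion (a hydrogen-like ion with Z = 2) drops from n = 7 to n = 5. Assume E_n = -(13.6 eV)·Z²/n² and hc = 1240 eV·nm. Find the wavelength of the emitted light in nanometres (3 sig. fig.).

1160 nm

For Z = 2 the level energies scale as Z², so the effective Rydberg energy is 13.6 × 4 = 54.40 eV.
ΔE = 54.40 × (1/5² − 1/7²) = 54.40 × 0.01959 = 1.066 eV.
λ = hc/ΔE = 1240 / 1.066 = 1160 nm.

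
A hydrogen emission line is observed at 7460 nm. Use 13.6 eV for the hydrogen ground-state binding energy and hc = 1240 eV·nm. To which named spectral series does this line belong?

Pfund

ΔE = 1240/7460 = 0.1662 eV.
This matches 13.6 × (1/5² − 1/6²), so n_f = 5: the Pfund series.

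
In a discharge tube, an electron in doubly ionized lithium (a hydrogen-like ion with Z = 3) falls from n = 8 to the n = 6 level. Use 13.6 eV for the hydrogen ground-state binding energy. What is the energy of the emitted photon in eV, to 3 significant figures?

1.49 eV

The Bohr energies scale as Z², so for Z = 3: E_n = −122.4/n² eV.
E_8 = −122.4/64 = −1.913 eV and E_6 = −122.4/36 = −3.400 eV.
The photon energy is |E_8 − E_6| = 1.49 eV.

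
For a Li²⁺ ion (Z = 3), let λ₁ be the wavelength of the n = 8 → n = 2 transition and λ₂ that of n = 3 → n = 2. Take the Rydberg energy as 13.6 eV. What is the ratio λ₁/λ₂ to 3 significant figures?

λ ∝ 1/ΔE ∝ 1/(1/n_f² − 1/n_i²), and the Z² and hc factors cancel in the ratio.
λ₁/λ₂ = (1/2² − 1/3²)/(1/2² − 1/8²) = 0.1389/0.2344 = 0.593.

0.593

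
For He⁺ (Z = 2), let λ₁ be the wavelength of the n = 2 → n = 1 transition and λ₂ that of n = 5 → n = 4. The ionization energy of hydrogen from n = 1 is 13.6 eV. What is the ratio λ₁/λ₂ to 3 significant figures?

λ ∝ 1/ΔE ∝ 1/(1/n_f² − 1/n_i²), and the Z² and hc factors cancel in the ratio.
λ₁/λ₂ = (1/4² − 1/5²)/(1/1² − 1/2²) = 0.02250/0.7500 = 0.0300.

0.0300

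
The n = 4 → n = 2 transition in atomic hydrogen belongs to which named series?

The series is set by the lower level: n_f = 2 is the Balmer series.

Balmer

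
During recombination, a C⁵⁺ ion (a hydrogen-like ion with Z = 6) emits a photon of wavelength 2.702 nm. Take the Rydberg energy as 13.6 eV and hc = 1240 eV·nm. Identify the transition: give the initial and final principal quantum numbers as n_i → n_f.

The photon energy is ΔE = hc/λ = 1240 / 2.702 = 458.9 eV.
With Z = 6, ΔE = 489.6 × (1/n_f² − 1/n_i²), so 1/n_f² − 1/n_i² = 0.9373.
Trying n_f = 1 gives 1/n_i² = 0.06266, i.e. n_i ≈ 4; this pair matches.

n_i = 4, n_f = 1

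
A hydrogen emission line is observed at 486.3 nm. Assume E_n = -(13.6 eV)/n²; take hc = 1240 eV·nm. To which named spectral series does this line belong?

ΔE = 1240/486.3 = 2.550 eV.
This matches 13.6 × (1/2² − 1/4²), so n_f = 2: the Balmer series.

Balmer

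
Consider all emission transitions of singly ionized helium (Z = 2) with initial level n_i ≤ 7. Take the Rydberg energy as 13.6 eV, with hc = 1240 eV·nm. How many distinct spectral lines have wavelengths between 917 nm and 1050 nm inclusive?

Enumerate all n_i → n_f pairs with 1 ≤ n_f < n_i ≤ 7 and compute λ = 1240 / [13.6·4·(1/n_f² − 1/n_i²)].
Lines falling in [917, 1050] nm: 5→4 (1013 nm).

1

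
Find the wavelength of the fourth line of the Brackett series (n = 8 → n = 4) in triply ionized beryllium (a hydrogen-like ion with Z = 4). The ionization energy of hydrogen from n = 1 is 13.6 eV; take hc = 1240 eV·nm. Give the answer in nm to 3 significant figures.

The Brackett series terminates on n_f = 4; the fourth line has n_i = 4+4 = 8.
ΔE = 217.6 × (1/4² − 1/8²) = 10.20 eV.
λ = 1240 / 10.20 = 122 nm.

122 nm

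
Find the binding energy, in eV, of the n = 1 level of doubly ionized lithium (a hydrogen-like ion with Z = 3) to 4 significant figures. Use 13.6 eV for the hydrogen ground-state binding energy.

E_n = −13.6 Z²/n² = −122.4/n² eV for Z = 3.
E_1 = −122.4/1 = −122.4 eV, so ionization (to E = 0) requires 122.4 eV.

122.4 eV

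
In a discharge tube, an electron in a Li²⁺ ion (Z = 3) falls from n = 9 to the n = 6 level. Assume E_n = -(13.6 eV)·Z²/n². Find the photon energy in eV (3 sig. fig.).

1.89 eV

The Bohr energies scale as Z², so for Z = 3: E_n = −122.4/n² eV.
E_9 = −122.4/81 = −1.511 eV and E_6 = −122.4/36 = −3.400 eV.
The photon energy is |E_9 − E_6| = 1.89 eV.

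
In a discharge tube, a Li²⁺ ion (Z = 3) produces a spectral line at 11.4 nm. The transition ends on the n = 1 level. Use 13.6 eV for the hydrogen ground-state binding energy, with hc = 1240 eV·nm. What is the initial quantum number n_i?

The photon energy is ΔE = hc/λ = 1240 / 11.4 = 108.8 eV.
With Z = 3, ΔE = 122.4 × (1/n_f² − 1/n_i²), so 1/n_f² − 1/n_i² = 0.8887.
With n_f = 1: 1/n_i² = 1/1 − 0.8887 = 0.1113, so n_i ≈ 3.00.

n_i = 3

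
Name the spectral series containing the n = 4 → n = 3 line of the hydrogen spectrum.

Paschen

The series is set by the lower level: n_f = 3 is the Paschen series.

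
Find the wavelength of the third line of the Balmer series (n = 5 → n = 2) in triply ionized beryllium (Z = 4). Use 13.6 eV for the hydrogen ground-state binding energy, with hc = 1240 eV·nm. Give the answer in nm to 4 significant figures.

The Balmer series terminates on n_f = 2; the third line has n_i = 2+3 = 5.
ΔE = 217.6 × (1/2² − 1/5²) = 45.70 eV.
λ = 1240 / 45.70 = 27.14 nm.

27.14 nm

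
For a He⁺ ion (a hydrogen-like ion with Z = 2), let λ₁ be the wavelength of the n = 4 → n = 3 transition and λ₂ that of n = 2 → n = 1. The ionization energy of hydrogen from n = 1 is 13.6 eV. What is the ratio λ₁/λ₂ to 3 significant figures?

15.4

λ ∝ 1/ΔE ∝ 1/(1/n_f² − 1/n_i²), and the Z² and hc factors cancel in the ratio.
λ₁/λ₂ = (1/1² − 1/2²)/(1/3² − 1/4²) = 0.7500/0.04861 = 15.4.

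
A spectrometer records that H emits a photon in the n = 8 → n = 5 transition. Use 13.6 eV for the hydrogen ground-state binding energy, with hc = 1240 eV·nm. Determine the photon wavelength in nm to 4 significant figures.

3741 nm

ΔE = 13.60 × (1/5² − 1/8²) = 13.60 × 0.02438 = 0.3315 eV.
λ = hc/ΔE = 1240 / 0.3315 = 3741 nm.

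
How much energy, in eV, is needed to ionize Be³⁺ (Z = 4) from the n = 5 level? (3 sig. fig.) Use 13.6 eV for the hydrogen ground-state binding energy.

E_n = −13.6 Z²/n² = −217.6/n² eV for Z = 4.
E_5 = −217.6/25 = −8.70 eV, so ionization (to E = 0) requires 8.70 eV.

8.70 eV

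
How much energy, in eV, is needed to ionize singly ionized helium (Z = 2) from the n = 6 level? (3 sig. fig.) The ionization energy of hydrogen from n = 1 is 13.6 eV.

1.51 eV

E_n = −13.6 Z²/n² = −54.40/n² eV for Z = 2.
E_6 = −54.40/36 = −1.51 eV, so ionization (to E = 0) requires 1.51 eV.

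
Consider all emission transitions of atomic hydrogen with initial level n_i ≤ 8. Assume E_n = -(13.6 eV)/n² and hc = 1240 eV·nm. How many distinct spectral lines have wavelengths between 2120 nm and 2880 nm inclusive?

2

Enumerate all n_i → n_f pairs with 1 ≤ n_f < n_i ≤ 8 and compute λ = 1240 / [13.6·1·(1/n_f² − 1/n_i²)].
Lines falling in [2120, 2880] nm: 7→4 (2166 nm), 6→4 (2626 nm).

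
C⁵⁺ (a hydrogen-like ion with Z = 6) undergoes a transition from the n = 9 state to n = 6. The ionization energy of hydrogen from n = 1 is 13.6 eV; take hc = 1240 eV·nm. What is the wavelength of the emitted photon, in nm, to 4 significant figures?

For Z = 6 the level energies scale as Z², so the effective Rydberg energy is 13.6 × 36 = 489.6 eV.
ΔE = 489.6 × (1/6² − 1/9²) = 489.6 × 0.01543 = 7.556 eV.
λ = hc/ΔE = 1240 / 7.556 = 164.1 nm.

164.1 nm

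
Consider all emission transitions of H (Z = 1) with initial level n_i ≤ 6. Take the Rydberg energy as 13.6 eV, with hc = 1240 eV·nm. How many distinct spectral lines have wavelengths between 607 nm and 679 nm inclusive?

Enumerate all n_i → n_f pairs with 1 ≤ n_f < n_i ≤ 6 and compute λ = 1240 / [13.6·1·(1/n_f² − 1/n_i²)].
Lines falling in [607, 679] nm: 3→2 (656.5 nm).

1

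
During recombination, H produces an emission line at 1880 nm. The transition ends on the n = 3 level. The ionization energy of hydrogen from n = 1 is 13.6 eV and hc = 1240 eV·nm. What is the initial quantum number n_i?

n_i = 4

The photon energy is ΔE = hc/λ = 1240 / 1880 = 0.6596 eV.
With Z = 1, ΔE = 13.60 × (1/n_f² − 1/n_i²), so 1/n_f² − 1/n_i² = 0.04850.
With n_f = 3: 1/n_i² = 1/9 − 0.04850 = 0.06261, so n_i ≈ 4.00.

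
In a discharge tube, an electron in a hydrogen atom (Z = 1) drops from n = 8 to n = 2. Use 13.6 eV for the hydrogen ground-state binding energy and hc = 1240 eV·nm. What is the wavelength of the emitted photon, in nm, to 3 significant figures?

389 nm

ΔE = 13.60 × (1/2² − 1/8²) = 13.60 × 0.2344 = 3.188 eV.
λ = hc/ΔE = 1240 / 3.188 = 389 nm.
This line belongs to the Balmer series.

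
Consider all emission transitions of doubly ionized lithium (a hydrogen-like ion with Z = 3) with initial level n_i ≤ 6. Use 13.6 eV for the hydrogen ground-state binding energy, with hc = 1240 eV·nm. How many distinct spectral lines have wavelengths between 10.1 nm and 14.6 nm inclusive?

5

Enumerate all n_i → n_f pairs with 1 ≤ n_f < n_i ≤ 6 and compute λ = 1240 / [13.6·9·(1/n_f² − 1/n_i²)].
Lines falling in [10.1, 14.6] nm: 6→1 (10.42 nm), 5→1 (10.55 nm), 4→1 (10.81 nm), 3→1 (11.40 nm), 2→1 (13.51 nm).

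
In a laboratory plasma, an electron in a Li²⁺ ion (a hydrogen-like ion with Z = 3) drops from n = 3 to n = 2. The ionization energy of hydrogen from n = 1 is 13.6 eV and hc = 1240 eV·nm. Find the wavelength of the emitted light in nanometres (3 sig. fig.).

72.9 nm

For Z = 3 the level energies scale as Z², so the effective Rydberg energy is 13.6 × 9 = 122.4 eV.
ΔE = 122.4 × (1/2² − 1/3²) = 122.4 × 0.1389 = 17.00 eV.
λ = hc/ΔE = 1240 / 17.00 = 72.9 nm.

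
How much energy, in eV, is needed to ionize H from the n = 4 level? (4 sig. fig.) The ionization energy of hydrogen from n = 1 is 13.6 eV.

0.8500 eV

E_4 = −13.60/16 = −0.8500 eV, so ionization (to E = 0) requires 0.8500 eV.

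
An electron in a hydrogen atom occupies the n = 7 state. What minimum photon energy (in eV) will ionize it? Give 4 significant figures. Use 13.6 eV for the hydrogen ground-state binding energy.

E_7 = −13.60/49 = −0.2776 eV, so ionization (to E = 0) requires 0.2776 eV.

0.2776 eV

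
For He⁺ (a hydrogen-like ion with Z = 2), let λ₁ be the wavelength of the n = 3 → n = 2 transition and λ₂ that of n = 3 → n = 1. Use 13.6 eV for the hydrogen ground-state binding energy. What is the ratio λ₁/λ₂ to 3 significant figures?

6.40

λ ∝ 1/ΔE ∝ 1/(1/n_f² − 1/n_i²), and the Z² and hc factors cancel in the ratio.
λ₁/λ₂ = (1/1² − 1/3²)/(1/2² − 1/3²) = 0.8889/0.1389 = 6.40.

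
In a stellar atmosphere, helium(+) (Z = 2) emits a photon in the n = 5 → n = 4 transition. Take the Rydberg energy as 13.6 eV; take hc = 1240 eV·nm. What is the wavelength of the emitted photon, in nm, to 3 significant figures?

1010 nm

For Z = 2 the level energies scale as Z², so the effective Rydberg energy is 13.6 × 4 = 54.40 eV.
ΔE = 54.40 × (1/4² − 1/5²) = 54.40 × 0.02250 = 1.224 eV.
λ = hc/ΔE = 1240 / 1.224 = 1010 nm.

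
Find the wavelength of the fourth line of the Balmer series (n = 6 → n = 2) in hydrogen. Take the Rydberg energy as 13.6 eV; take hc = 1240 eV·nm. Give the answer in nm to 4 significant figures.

410.3 nm

The Balmer series terminates on n_f = 2; the fourth line has n_i = 2+4 = 6.
ΔE = 13.60 × (1/2² − 1/6²) = 3.022 eV.
λ = 1240 / 3.022 = 410.3 nm.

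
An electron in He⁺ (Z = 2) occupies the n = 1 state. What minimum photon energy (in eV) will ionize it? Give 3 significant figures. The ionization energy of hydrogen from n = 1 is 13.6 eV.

E_n = −13.6 Z²/n² = −54.40/n² eV for Z = 2.
E_1 = −54.40/1 = −54.4 eV, so ionization (to E = 0) requires 54.4 eV.

54.4 eV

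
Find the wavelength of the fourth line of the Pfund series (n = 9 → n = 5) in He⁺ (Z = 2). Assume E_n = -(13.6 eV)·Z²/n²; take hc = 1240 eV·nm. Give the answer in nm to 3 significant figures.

The Pfund series terminates on n_f = 5; the fourth line has n_i = 5+4 = 9.
ΔE = 54.40 × (1/5² − 1/9²) = 1.504 eV.
λ = 1240 / 1.504 = 824 nm.

824 nm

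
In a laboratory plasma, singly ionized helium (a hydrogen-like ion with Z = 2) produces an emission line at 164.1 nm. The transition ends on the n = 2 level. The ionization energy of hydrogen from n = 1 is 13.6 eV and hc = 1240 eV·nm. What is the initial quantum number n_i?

The photon energy is ΔE = hc/λ = 1240 / 164.1 = 7.556 eV.
With Z = 2, ΔE = 54.40 × (1/n_f² − 1/n_i²), so 1/n_f² − 1/n_i² = 0.1389.
With n_f = 2: 1/n_i² = 1/4 − 0.1389 = 0.1111, so n_i ≈ 3.00.

n_i = 3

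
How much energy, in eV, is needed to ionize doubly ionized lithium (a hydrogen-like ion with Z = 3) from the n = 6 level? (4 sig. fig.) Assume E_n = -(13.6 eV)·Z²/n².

3.400 eV

E_n = −13.6 Z²/n² = −122.4/n² eV for Z = 3.
E_6 = −122.4/36 = −3.400 eV, so ionization (to E = 0) requires 3.400 eV.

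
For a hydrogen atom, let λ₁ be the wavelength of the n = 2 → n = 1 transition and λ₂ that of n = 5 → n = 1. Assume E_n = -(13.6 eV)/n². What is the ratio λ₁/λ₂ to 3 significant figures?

λ ∝ 1/ΔE ∝ 1/(1/n_f² − 1/n_i²), and the Z² and hc factors cancel in the ratio.
λ₁/λ₂ = (1/1² − 1/5²)/(1/1² − 1/2²) = 0.9600/0.7500 = 1.28.

1.28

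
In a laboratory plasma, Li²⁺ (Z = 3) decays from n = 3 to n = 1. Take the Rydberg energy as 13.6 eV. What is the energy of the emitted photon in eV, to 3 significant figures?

The Bohr energies scale as Z², so for Z = 3: E_n = −122.4/n² eV.
E_3 = −122.4/9 = −13.60 eV and E_1 = −122.4/1 = −122.4 eV.
The photon energy is |E_3 − E_1| = 109 eV.

109 eV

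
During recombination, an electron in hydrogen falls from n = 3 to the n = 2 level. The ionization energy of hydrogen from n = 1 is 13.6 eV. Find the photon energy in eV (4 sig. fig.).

1.889 eV

E_3 = −13.60/9 = −1.511 eV and E_2 = −13.60/4 = −3.400 eV.
The photon energy is |E_3 − E_2| = 1.889 eV.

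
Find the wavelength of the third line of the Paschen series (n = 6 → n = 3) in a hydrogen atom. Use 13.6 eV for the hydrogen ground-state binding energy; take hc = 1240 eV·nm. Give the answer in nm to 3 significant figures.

The Paschen series terminates on n_f = 3; the third line has n_i = 3+3 = 6.
ΔE = 13.60 × (1/3² − 1/6²) = 1.133 eV.
λ = 1240 / 1.133 = 1090 nm.

1090 nm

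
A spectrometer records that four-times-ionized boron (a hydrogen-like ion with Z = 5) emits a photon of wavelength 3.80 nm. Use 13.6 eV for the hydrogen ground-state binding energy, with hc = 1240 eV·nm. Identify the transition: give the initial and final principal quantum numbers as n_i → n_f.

The photon energy is ΔE = hc/λ = 1240 / 3.80 = 326.3 eV.
With Z = 5, ΔE = 340.0 × (1/n_f² − 1/n_i²), so 1/n_f² − 1/n_i² = 0.9598.
Trying n_f = 1 gives 1/n_i² = 0.04025, i.e. n_i ≈ 5; this pair matches.

n_i = 5, n_f = 1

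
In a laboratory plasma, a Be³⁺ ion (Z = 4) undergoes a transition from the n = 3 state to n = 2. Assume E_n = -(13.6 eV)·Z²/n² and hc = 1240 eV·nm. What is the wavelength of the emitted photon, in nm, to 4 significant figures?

41.03 nm

For Z = 4 the level energies scale as Z², so the effective Rydberg energy is 13.6 × 16 = 217.6 eV.
ΔE = 217.6 × (1/2² − 1/3²) = 217.6 × 0.1389 = 30.22 eV.
λ = hc/ΔE = 1240 / 30.22 = 41.03 nm.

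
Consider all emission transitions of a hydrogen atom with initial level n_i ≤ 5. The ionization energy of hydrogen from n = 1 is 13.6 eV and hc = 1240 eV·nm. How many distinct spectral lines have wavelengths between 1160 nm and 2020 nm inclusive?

2

Enumerate all n_i → n_f pairs with 1 ≤ n_f < n_i ≤ 5 and compute λ = 1240 / [13.6·1·(1/n_f² − 1/n_i²)].
Lines falling in [1160, 2020] nm: 5→3 (1282 nm), 4→3 (1876 nm).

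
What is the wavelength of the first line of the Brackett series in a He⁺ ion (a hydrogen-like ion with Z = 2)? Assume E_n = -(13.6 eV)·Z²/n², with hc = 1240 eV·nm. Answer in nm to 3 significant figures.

1010 nm

The Brackett series terminates on n_f = 4; the first line has n_i = 4+1 = 5.
ΔE = 54.40 × (1/4² − 1/5²) = 1.224 eV.
λ = 1240 / 1.224 = 1010 nm.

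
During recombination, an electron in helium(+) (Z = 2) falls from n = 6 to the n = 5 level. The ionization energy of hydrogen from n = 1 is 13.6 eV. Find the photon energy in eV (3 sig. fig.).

The Bohr energies scale as Z², so for Z = 2: E_n = −54.40/n² eV.
E_6 = −54.40/36 = −1.511 eV and E_5 = −54.40/25 = −2.176 eV.
The photon energy is |E_6 − E_5| = 0.665 eV.

0.665 eV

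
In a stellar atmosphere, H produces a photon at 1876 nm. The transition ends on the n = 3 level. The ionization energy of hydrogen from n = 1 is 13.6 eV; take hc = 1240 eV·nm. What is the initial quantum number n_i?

n_i = 4

The photon energy is ΔE = hc/λ = 1240 / 1876 = 0.6610 eV.
With Z = 1, ΔE = 13.60 × (1/n_f² − 1/n_i²), so 1/n_f² − 1/n_i² = 0.04860.
With n_f = 3: 1/n_i² = 1/9 − 0.04860 = 0.06251, so n_i ≈ 4.00.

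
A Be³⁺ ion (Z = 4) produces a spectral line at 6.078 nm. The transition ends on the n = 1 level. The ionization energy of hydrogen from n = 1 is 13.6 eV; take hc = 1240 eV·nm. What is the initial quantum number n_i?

The photon energy is ΔE = hc/λ = 1240 / 6.078 = 204.0 eV.
With Z = 4, ΔE = 217.6 × (1/n_f² − 1/n_i²), so 1/n_f² − 1/n_i² = 0.9376.
With n_f = 1: 1/n_i² = 1/1 − 0.9376 = 0.06243, so n_i ≈ 4.00.

n_i = 4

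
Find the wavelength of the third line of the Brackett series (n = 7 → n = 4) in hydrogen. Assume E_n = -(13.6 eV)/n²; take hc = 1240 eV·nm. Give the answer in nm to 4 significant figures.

2166 nm

The Brackett series terminates on n_f = 4; the third line has n_i = 4+3 = 7.
ΔE = 13.60 × (1/4² − 1/7²) = 0.5724 eV.
λ = 1240 / 0.5724 = 2166 nm.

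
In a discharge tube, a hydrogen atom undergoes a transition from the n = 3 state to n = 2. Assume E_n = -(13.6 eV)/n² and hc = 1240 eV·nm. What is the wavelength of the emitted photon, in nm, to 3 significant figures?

656 nm

ΔE = 13.60 × (1/2² − 1/3²) = 13.60 × 0.1389 = 1.889 eV.
λ = hc/ΔE = 1240 / 1.889 = 656 nm.
This line belongs to the Balmer series.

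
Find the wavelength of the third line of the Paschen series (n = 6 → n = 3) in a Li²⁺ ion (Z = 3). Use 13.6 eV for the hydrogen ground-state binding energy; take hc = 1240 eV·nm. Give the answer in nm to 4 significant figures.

121.6 nm

The Paschen series terminates on n_f = 3; the third line has n_i = 3+3 = 6.
ΔE = 122.4 × (1/3² − 1/6²) = 10.20 eV.
λ = 1240 / 10.20 = 121.6 nm.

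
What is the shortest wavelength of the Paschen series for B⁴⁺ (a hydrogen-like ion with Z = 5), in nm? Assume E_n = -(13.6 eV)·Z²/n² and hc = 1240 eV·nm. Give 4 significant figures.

The Paschen series has lower level n_f = 3; the series limit corresponds to n_i → ∞.
ΔE_max = 13.6 × 25 / 3² = 37.78 eV.
λ_min = 1240 / 37.78 = 32.82 nm.

32.82 nm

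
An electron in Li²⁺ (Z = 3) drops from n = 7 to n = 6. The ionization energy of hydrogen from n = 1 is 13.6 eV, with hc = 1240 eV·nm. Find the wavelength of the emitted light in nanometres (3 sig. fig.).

For Z = 3 the level energies scale as Z², so the effective Rydberg energy is 13.6 × 9 = 122.4 eV.
ΔE = 122.4 × (1/6² − 1/7²) = 122.4 × 0.007370 = 0.9020 eV.
λ = hc/ΔE = 1240 / 0.9020 = 1370 nm.

1370 nm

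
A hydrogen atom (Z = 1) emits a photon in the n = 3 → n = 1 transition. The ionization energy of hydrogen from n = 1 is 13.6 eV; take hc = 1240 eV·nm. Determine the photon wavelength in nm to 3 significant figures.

ΔE = 13.60 × (1/1² − 1/3²) = 13.60 × 0.8889 = 12.09 eV.
λ = hc/ΔE = 1240 / 12.09 = 103 nm.

103 nm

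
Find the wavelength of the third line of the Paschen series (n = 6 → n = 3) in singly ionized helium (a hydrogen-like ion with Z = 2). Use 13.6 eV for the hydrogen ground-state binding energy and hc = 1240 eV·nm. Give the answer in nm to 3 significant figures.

The Paschen series terminates on n_f = 3; the third line has n_i = 3+3 = 6.
ΔE = 54.40 × (1/3² − 1/6²) = 4.533 eV.
λ = 1240 / 4.533 = 274 nm.

274 nm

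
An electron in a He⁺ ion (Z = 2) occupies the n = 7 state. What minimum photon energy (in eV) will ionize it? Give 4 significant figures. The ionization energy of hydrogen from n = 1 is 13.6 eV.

1.110 eV

E_n = −13.6 Z²/n² = −54.40/n² eV for Z = 2.
E_7 = −54.40/49 = −1.110 eV, so ionization (to E = 0) requires 1.110 eV.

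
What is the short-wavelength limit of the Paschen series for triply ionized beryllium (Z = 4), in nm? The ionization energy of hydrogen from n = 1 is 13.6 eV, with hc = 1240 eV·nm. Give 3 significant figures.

The Paschen series has lower level n_f = 3; the series limit corresponds to n_i → ∞.
ΔE_max = 13.6 × 16 / 3² = 24.18 eV.
λ_min = 1240 / 24.18 = 51.3 nm.

51.3 nm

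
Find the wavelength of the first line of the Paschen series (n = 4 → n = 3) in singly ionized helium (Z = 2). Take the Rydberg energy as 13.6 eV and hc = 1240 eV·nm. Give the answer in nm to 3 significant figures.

The Paschen series terminates on n_f = 3; the first line has n_i = 3+1 = 4.
ΔE = 54.40 × (1/3² − 1/4²) = 2.644 eV.
λ = 1240 / 2.644 = 469 nm.

469 nm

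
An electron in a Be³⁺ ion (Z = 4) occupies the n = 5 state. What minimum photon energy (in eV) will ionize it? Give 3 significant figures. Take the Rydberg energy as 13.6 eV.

8.70 eV

E_n = −13.6 Z²/n² = −217.6/n² eV for Z = 4.
E_5 = −217.6/25 = −8.70 eV, so ionization (to E = 0) requires 8.70 eV.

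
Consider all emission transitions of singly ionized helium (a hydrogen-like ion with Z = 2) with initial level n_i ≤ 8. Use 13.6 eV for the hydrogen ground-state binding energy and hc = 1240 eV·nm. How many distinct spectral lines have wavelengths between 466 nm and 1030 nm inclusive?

6

Enumerate all n_i → n_f pairs with 1 ≤ n_f < n_i ≤ 8 and compute λ = 1240 / [13.6·4·(1/n_f² − 1/n_i²)].
Lines falling in [466, 1030] nm: 4→3 (468.9 nm), 8→4 (486.3 nm), 7→4 (541.5 nm), 6→4 (656.5 nm), 8→5 (935.1 nm), 5→4 (1013 nm).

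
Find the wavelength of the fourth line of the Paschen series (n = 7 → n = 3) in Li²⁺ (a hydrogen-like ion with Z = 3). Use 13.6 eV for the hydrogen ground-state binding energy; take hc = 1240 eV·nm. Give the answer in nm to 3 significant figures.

The Paschen series terminates on n_f = 3; the fourth line has n_i = 3+4 = 7.
ΔE = 122.4 × (1/3² − 1/7²) = 11.10 eV.
λ = 1240 / 11.10 = 112 nm.

112 nm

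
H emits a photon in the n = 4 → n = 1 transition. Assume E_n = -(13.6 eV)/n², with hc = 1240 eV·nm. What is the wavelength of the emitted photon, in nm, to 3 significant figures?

ΔE = 13.60 × (1/1² − 1/4²) = 13.60 × 0.9375 = 12.75 eV.
λ = hc/ΔE = 1240 / 12.75 = 97.3 nm.

97.3 nm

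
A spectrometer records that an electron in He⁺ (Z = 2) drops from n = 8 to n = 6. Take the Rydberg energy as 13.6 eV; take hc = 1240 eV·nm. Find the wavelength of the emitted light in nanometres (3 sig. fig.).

1880 nm

For Z = 2 the level energies scale as Z², so the effective Rydberg energy is 13.6 × 4 = 54.40 eV.
ΔE = 54.40 × (1/6² − 1/8²) = 54.40 × 0.01215 = 0.6611 eV.
λ = hc/ΔE = 1240 / 0.6611 = 1880 nm.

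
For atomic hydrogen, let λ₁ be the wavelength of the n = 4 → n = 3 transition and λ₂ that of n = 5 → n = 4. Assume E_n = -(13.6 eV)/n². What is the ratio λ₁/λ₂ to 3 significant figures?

0.463

λ ∝ 1/ΔE ∝ 1/(1/n_f² − 1/n_i²), and the Z² and hc factors cancel in the ratio.
λ₁/λ₂ = (1/4² − 1/5²)/(1/3² − 1/4²) = 0.02250/0.04861 = 0.463.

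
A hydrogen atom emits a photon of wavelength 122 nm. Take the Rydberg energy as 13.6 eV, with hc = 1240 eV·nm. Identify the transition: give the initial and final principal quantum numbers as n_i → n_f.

n_i = 2, n_f = 1

The photon energy is ΔE = hc/λ = 1240 / 122 = 10.16 eV.
With Z = 1, ΔE = 13.60 × (1/n_f² − 1/n_i²), so 1/n_f² − 1/n_i² = 0.7473.
Trying n_f = 1 gives 1/n_i² = 0.2527, i.e. n_i ≈ 2; this pair matches.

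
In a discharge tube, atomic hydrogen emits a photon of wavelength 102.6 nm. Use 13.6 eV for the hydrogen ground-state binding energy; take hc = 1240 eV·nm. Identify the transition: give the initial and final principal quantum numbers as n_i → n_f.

n_i = 3, n_f = 1

The photon energy is ΔE = hc/λ = 1240 / 102.6 = 12.09 eV.
With Z = 1, ΔE = 13.60 × (1/n_f² − 1/n_i²), so 1/n_f² − 1/n_i² = 0.8887.
Trying n_f = 1 gives 1/n_i² = 0.1113, i.e. n_i ≈ 3; this pair matches.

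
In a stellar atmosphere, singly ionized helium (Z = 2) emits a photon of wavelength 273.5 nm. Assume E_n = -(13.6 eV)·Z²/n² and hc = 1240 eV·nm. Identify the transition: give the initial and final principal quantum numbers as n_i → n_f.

The photon energy is ΔE = hc/λ = 1240 / 273.5 = 4.534 eV.
With Z = 2, ΔE = 54.40 × (1/n_f² − 1/n_i²), so 1/n_f² − 1/n_i² = 0.08334.
Trying n_f = 3 gives 1/n_i² = 0.02777, i.e. n_i ≈ 6; this pair matches.

n_i = 6, n_f = 3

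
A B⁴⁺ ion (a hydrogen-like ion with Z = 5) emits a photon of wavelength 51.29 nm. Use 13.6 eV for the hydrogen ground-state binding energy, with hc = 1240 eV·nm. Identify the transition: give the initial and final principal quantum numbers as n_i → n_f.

The photon energy is ΔE = hc/λ = 1240 / 51.29 = 24.18 eV.
With Z = 5, ΔE = 340.0 × (1/n_f² − 1/n_i²), so 1/n_f² − 1/n_i² = 0.07111.
Trying n_f = 3 gives 1/n_i² = 0.04000, i.e. n_i ≈ 5; this pair matches.

n_i = 5, n_f = 3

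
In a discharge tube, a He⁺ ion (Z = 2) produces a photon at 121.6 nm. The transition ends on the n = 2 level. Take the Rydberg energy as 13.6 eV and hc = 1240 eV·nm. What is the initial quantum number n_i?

The photon energy is ΔE = hc/λ = 1240 / 121.6 = 10.20 eV.
With Z = 2, ΔE = 54.40 × (1/n_f² − 1/n_i²), so 1/n_f² − 1/n_i² = 0.1875.
With n_f = 2: 1/n_i² = 1/4 − 0.1875 = 0.06255, so n_i ≈ 4.00.

n_i = 4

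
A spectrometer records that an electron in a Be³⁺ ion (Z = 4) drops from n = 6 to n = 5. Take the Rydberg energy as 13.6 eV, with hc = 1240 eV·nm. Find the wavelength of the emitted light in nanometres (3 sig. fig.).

For Z = 4 the level energies scale as Z², so the effective Rydberg energy is 13.6 × 16 = 217.6 eV.
ΔE = 217.6 × (1/5² − 1/6²) = 217.6 × 0.01222 = 2.660 eV.
λ = hc/ΔE = 1240 / 2.660 = 466 nm.

466 nm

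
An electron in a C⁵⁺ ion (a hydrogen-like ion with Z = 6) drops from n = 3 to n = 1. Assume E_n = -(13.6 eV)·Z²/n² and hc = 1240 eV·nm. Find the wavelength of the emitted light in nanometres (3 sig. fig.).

For Z = 6 the level energies scale as Z², so the effective Rydberg energy is 13.6 × 36 = 489.6 eV.
ΔE = 489.6 × (1/1² − 1/3²) = 489.6 × 0.8889 = 435.2 eV.
λ = hc/ΔE = 1240 / 435.2 = 2.85 nm.

2.85 nm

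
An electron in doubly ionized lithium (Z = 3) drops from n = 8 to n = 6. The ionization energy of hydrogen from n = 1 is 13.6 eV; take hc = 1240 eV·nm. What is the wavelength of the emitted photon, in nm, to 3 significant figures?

For Z = 3 the level energies scale as Z², so the effective Rydberg energy is 13.6 × 9 = 122.4 eV.
ΔE = 122.4 × (1/6² − 1/8²) = 122.4 × 0.01215 = 1.488 eV.
λ = hc/ΔE = 1240 / 1.488 = 834 nm.

834 nm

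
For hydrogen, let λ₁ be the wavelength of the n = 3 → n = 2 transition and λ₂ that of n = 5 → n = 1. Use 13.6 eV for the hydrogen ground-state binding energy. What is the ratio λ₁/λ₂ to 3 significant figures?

λ ∝ 1/ΔE ∝ 1/(1/n_f² − 1/n_i²), and the Z² and hc factors cancel in the ratio.
λ₁/λ₂ = (1/1² − 1/5²)/(1/2² − 1/3²) = 0.9600/0.1389 = 6.91.

6.91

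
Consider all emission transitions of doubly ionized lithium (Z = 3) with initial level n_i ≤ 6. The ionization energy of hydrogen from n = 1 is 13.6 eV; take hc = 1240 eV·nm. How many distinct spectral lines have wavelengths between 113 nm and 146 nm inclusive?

2

Enumerate all n_i → n_f pairs with 1 ≤ n_f < n_i ≤ 6 and compute λ = 1240 / [13.6·9·(1/n_f² − 1/n_i²)].
Lines falling in [113, 146] nm: 6→3 (121.6 nm), 5→3 (142.5 nm).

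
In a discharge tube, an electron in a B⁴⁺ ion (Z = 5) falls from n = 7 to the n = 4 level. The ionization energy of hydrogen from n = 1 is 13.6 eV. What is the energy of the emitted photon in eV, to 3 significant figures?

The Bohr energies scale as Z², so for Z = 5: E_n = −340.0/n² eV.
E_7 = −340.0/49 = −6.939 eV and E_4 = −340.0/16 = −21.25 eV.
The photon energy is |E_7 − E_4| = 14.3 eV.

14.3 eV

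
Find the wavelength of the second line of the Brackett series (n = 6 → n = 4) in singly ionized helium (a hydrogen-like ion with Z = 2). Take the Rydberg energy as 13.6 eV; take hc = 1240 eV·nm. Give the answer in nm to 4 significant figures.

The Brackett series terminates on n_f = 4; the second line has n_i = 4+2 = 6.
ΔE = 54.40 × (1/4² − 1/6²) = 1.889 eV.
λ = 1240 / 1.889 = 656.5 nm.

656.5 nm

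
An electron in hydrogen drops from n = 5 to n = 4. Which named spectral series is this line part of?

Brackett

The series is set by the lower level: n_f = 4 is the Brackett series.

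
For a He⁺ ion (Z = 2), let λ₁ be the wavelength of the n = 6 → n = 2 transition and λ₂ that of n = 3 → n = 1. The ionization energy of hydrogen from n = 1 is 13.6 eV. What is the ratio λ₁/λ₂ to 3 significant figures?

4.00

λ ∝ 1/ΔE ∝ 1/(1/n_f² − 1/n_i²), and the Z² and hc factors cancel in the ratio.
λ₁/λ₂ = (1/1² − 1/3²)/(1/2² − 1/6²) = 0.8889/0.2222 = 4.00.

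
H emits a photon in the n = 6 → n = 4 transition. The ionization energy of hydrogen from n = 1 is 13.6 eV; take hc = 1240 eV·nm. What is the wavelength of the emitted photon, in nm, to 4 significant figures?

2626 nm

ΔE = 13.60 × (1/4² − 1/6²) = 13.60 × 0.03472 = 0.4722 eV.
λ = hc/ΔE = 1240 / 0.4722 = 2626 nm.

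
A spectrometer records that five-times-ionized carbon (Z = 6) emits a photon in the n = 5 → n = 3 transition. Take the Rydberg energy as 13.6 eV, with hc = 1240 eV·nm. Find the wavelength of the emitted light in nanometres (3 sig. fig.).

35.6 nm

For Z = 6 the level energies scale as Z², so the effective Rydberg energy is 13.6 × 36 = 489.6 eV.
ΔE = 489.6 × (1/3² − 1/5²) = 489.6 × 0.07111 = 34.82 eV.
λ = hc/ΔE = 1240 / 34.82 = 35.6 nm.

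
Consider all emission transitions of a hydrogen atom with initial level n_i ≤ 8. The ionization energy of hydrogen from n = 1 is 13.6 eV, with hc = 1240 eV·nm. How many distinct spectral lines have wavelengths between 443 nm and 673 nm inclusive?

2

Enumerate all n_i → n_f pairs with 1 ≤ n_f < n_i ≤ 8 and compute λ = 1240 / [13.6·1·(1/n_f² − 1/n_i²)].
Lines falling in [443, 673] nm: 4→2 (486.3 nm), 3→2 (656.5 nm).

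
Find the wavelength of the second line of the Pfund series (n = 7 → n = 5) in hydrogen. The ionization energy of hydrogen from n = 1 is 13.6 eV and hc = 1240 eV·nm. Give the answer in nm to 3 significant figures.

4650 nm

The Pfund series terminates on n_f = 5; the second line has n_i = 5+2 = 7.
ΔE = 13.60 × (1/5² − 1/7²) = 0.2664 eV.
λ = 1240 / 0.2664 = 4650 nm.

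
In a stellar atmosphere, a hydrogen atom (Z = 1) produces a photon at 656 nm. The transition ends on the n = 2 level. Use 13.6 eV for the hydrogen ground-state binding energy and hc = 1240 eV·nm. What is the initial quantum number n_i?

n_i = 3

The photon energy is ΔE = hc/λ = 1240 / 656 = 1.890 eV.
With Z = 1, ΔE = 13.60 × (1/n_f² − 1/n_i²), so 1/n_f² − 1/n_i² = 0.1390.
With n_f = 2: 1/n_i² = 1/4 − 0.1390 = 0.1110, so n_i ≈ 3.00.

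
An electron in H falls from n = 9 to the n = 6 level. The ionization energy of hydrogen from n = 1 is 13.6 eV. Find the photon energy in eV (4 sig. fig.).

E_9 = −13.60/81 = −0.1679 eV and E_6 = −13.60/36 = −0.3778 eV.
The photon energy is |E_9 − E_6| = 0.2099 eV.

0.2099 eV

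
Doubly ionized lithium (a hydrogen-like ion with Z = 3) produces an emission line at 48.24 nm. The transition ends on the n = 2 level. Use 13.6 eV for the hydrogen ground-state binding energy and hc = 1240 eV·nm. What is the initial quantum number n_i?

The photon energy is ΔE = hc/λ = 1240 / 48.24 = 25.70 eV.
With Z = 3, ΔE = 122.4 × (1/n_f² − 1/n_i²), so 1/n_f² − 1/n_i² = 0.2100.
With n_f = 2: 1/n_i² = 1/4 − 0.2100 = 0.03999, so n_i ≈ 5.00.

n_i = 5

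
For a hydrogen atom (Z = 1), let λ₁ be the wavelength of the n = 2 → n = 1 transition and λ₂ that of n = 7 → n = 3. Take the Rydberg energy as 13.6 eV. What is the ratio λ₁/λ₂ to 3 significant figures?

λ ∝ 1/ΔE ∝ 1/(1/n_f² − 1/n_i²), and the Z² and hc factors cancel in the ratio.
λ₁/λ₂ = (1/3² − 1/7²)/(1/1² − 1/2²) = 0.09070/0.7500 = 0.121.

0.121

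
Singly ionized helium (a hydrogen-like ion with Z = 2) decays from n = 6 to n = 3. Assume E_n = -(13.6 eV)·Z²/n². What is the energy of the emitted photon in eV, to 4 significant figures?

4.533 eV

The Bohr energies scale as Z², so for Z = 2: E_n = −54.40/n² eV.
E_6 = −54.40/36 = −1.511 eV and E_3 = −54.40/9 = −6.044 eV.
The photon energy is |E_6 − E_3| = 4.533 eV.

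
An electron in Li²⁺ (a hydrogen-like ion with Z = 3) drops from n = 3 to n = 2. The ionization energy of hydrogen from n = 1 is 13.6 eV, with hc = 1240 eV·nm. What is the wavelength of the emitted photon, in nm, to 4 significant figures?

For Z = 3 the level energies scale as Z², so the effective Rydberg energy is 13.6 × 9 = 122.4 eV.
ΔE = 122.4 × (1/2² − 1/3²) = 122.4 × 0.1389 = 17.00 eV.
λ = hc/ΔE = 1240 / 17.00 = 72.94 nm.

72.94 nm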